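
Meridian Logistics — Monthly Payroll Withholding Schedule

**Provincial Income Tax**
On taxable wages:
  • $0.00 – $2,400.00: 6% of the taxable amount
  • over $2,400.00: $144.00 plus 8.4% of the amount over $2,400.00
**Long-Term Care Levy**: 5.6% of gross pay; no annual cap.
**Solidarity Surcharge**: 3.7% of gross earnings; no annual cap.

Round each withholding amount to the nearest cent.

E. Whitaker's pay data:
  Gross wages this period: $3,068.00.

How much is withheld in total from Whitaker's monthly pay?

$485.44

Provincial Income Tax: taxable = $3,068.00
  $144.00 + 8.4% × ($3,068.00 − $2,400.00) = $144.00 + 8.4% × $668.00 = $200.11
Long-Term Care Levy: 5.6% × $3,068.00 = $171.81
Solidarity Surcharge: 3.7% × $3,068.00 = $113.52
Total: $200.11 + $171.81 + $113.52 = $485.44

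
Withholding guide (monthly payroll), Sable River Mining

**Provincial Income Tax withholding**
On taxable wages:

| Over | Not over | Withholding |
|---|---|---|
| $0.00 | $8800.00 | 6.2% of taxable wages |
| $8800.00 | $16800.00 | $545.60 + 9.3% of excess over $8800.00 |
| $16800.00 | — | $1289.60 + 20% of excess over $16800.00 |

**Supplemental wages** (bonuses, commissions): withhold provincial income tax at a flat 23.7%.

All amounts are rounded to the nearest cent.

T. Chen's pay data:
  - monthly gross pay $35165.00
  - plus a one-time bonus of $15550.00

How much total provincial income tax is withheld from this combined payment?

$8647.95

Provincial Income Tax: taxable = $35165.00
  $1289.60 + 20% × ($35165.00 − $16800.00) = $1289.60 + 20% × $18365.00 = $4962.60
Supplemental (23.7% flat on bonus): 23.7% × $15550.00 = $3685.35
Total provincial income tax: $4962.60 + $3685.35 = $8647.95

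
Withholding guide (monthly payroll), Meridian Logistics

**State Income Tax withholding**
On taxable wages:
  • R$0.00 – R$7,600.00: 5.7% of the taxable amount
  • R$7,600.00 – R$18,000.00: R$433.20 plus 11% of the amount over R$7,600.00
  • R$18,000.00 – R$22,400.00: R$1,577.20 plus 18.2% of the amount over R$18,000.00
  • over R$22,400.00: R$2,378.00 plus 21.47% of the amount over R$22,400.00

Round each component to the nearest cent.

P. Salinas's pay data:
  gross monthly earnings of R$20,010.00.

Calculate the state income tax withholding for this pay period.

R$1,943.02

State Income Tax: taxable = R$20,010.00
  R$1,577.20 + 18.2% × (R$20,010.00 − R$18,000.00) = R$1,577.20 + 18.2% × R$2,010.00 = R$1,943.02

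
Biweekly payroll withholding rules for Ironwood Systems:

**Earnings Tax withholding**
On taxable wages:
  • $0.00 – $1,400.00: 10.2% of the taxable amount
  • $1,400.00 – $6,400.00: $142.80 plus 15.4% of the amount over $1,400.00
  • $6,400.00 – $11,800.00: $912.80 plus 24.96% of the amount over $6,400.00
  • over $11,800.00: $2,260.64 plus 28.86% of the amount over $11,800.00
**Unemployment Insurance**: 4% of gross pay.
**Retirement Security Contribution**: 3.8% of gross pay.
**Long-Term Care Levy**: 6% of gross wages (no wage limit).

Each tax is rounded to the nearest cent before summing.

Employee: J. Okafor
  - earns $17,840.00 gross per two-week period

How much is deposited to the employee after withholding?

$11,374.30

Earnings Tax: taxable = $17,840.00
  $2,260.64 + 28.86% × ($17,840.00 − $11,800.00) = $2,260.64 + 28.86% × $6,040.00 = $4,003.78
Unemployment Insurance: 4% × $17,840.00 = $713.60
Retirement Security Contribution: 3.8% × $17,840.00 = $677.92
Long-Term Care Levy: 6% × $17,840.00 = $1,070.40
Total withheld: $4,003.78 + $713.60 + $677.92 + $1,070.40 = $6,465.70
Net pay: $17,840.00 − $6,465.70 = $11,374.30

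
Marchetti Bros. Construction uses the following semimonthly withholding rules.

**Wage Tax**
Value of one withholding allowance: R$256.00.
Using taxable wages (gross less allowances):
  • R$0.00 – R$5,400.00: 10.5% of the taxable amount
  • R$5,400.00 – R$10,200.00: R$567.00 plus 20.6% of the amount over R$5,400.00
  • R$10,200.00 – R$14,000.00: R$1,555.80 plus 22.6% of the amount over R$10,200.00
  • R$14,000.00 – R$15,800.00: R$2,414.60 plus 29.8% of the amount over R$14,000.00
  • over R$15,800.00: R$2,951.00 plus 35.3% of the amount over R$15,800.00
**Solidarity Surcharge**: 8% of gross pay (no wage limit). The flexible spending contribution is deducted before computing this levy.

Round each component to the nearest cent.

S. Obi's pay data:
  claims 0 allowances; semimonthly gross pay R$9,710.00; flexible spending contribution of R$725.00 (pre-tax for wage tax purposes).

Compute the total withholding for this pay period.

Wage Tax: taxable = R$9,710.00 − R$725.00 = R$8,985.00
  R$567.00 + 20.6% × (R$8,985.00 − R$5,400.00) = R$567.00 + 20.6% × R$3,585.00 = R$1,305.51
Solidarity Surcharge: 8% × R$8,985.00 = R$718.80
Total: R$1,305.51 + R$718.80 = R$2,024.31

R$2,024.31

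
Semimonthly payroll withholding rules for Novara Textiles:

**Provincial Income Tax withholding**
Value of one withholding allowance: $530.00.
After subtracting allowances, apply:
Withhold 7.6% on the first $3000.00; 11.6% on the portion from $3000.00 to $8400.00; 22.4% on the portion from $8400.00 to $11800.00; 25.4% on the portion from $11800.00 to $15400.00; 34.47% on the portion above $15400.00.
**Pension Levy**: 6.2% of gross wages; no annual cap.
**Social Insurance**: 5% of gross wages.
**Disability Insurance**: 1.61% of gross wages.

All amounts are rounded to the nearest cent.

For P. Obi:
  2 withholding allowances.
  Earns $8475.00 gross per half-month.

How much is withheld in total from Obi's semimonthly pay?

$1825.79

Provincial Income Tax: taxable = $8475.00 − 2×$530.00 = $7415.00
  $228.00 + 11.6% × ($7415.00 − $3000.00) = $228.00 + 11.6% × $4415.00 = $740.14
Pension Levy: 6.2% × $8475.00 = $525.45
Social Insurance: 5% × $8475.00 = $423.75
Disability Insurance: 1.61% × $8475.00 = $136.45
Total: $740.14 + $525.45 + $423.75 + $136.45 = $1825.79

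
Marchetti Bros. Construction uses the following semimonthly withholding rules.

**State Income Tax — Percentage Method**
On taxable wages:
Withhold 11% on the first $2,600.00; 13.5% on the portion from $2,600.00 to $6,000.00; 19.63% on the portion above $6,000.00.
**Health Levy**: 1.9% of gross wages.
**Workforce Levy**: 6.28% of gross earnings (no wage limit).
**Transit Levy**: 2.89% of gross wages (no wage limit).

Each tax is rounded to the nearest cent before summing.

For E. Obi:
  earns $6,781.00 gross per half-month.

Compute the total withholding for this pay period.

State Income Tax: taxable = $6,781.00
  $745.00 + 19.63% × ($6,781.00 − $6,000.00) = $745.00 + 19.63% × $781.00 = $898.31
Health Levy: 1.9% × $6,781.00 = $128.84
Workforce Levy: 6.28% × $6,781.00 = $425.85
Transit Levy: 2.89% × $6,781.00 = $195.97
Total: $898.31 + $128.84 + $425.85 + $195.97 = $1,648.97

$1,648.97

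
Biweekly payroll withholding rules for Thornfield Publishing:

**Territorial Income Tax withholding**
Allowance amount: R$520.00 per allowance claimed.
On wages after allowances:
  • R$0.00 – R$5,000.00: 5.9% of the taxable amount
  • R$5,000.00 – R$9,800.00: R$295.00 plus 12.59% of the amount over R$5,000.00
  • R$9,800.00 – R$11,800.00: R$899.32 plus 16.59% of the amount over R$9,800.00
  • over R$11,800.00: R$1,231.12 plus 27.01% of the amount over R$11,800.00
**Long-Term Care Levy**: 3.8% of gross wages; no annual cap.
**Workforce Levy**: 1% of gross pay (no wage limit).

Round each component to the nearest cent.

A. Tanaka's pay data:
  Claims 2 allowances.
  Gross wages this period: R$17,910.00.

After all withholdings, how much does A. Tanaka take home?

Territorial Income Tax: taxable = R$17,910.00 − 2×R$520.00 = R$16,870.00
  R$1,231.12 + 27.01% × (R$16,870.00 − R$11,800.00) = R$1,231.12 + 27.01% × R$5,070.00 = R$2,600.53
Long-Term Care Levy: 3.8% × R$17,910.00 = R$680.58
Workforce Levy: 1% × R$17,910.00 = R$179.10
Total withheld: R$2,600.53 + R$680.58 + R$179.10 = R$3,460.21
Net pay: R$17,910.00 − R$3,460.21 = R$14,449.79

R$14,449.79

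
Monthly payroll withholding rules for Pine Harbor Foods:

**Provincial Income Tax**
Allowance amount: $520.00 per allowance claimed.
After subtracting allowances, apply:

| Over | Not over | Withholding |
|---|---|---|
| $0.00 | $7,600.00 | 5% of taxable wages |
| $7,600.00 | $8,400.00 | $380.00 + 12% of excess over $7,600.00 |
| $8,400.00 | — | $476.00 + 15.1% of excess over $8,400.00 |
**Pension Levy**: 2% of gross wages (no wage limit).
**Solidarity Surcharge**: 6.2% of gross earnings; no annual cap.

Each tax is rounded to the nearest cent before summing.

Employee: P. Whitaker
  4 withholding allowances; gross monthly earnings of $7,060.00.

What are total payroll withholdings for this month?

Provincial Income Tax: taxable = $7,060.00 − 4×$520.00 = $4,980.00
  5% × $4,980.00 = $249.00
Pension Levy: 2% × $7,060.00 = $141.20
Solidarity Surcharge: 6.2% × $7,060.00 = $437.72
Total: $249.00 + $141.20 + $437.72 = $827.92

$827.92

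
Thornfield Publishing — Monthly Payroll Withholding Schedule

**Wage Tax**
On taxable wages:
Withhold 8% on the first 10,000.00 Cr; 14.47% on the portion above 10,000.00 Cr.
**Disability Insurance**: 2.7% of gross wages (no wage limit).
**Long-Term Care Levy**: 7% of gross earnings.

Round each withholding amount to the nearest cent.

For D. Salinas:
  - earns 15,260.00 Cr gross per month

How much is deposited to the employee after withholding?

12,218.66 Cr

Wage Tax: taxable = 15,260.00 Cr
  800.00 Cr + 14.47% × (15,260.00 Cr − 10,000.00 Cr) = 800.00 Cr + 14.47% × 5,260.00 Cr = 1,561.12 Cr
Disability Insurance: 2.7% × 15,260.00 Cr = 412.02 Cr
Long-Term Care Levy: 7% × 15,260.00 Cr = 1,068.20 Cr
Total withheld: 1,561.12 Cr + 412.02 Cr + 1,068.20 Cr = 3,041.34 Cr
Net pay: 15,260.00 Cr − 3,041.34 Cr = 12,218.66 Cr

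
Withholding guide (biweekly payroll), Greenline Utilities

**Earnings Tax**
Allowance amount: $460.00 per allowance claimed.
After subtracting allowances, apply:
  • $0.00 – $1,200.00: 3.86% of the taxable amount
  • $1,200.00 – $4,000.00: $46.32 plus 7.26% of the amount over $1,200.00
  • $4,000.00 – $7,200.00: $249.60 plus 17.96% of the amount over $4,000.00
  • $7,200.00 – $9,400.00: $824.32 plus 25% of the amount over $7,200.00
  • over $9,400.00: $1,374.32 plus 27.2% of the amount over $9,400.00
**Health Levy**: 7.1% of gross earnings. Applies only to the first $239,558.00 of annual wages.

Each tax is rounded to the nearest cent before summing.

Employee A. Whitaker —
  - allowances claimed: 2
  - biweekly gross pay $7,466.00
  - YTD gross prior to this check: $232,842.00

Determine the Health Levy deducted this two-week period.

$476.84

Health Levy: cap $239,558.00 − YTD $232,842.00 = $6,716.00 subject; 7.1% × $6,716.00 = $476.84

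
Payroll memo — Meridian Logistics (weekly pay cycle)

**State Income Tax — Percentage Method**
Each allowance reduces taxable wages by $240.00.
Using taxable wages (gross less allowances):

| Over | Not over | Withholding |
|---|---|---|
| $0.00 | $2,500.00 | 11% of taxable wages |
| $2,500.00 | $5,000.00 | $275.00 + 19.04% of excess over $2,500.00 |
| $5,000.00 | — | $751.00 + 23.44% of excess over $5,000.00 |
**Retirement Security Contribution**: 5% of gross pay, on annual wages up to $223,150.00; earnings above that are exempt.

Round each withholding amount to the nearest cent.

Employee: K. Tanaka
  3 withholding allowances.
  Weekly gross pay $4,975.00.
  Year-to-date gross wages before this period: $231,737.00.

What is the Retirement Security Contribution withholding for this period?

$0.00

Retirement Security Contribution: YTD $231,737.00 ≥ cap $223,150.00 → $0.00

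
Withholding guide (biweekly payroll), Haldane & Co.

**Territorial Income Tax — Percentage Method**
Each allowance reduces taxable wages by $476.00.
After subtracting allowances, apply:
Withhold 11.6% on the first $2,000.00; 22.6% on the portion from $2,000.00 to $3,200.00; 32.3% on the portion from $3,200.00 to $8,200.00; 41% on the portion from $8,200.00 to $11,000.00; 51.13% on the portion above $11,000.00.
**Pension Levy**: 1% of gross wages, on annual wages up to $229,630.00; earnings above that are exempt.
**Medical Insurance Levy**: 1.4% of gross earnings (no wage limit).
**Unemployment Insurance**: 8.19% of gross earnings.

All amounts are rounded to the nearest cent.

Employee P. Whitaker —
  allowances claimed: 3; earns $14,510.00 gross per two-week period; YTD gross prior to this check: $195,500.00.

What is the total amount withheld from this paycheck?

Territorial Income Tax: taxable = $14,510.00 − 3×$476.00 = $13,082.00
  $3,266.20 + 51.13% × ($13,082.00 − $11,000.00) = $3,266.20 + 51.13% × $2,082.00 = $4,330.73
Pension Levy: 1% × $14,510.00 = $145.10
Medical Insurance Levy: 1.4% × $14,510.00 = $203.14
Unemployment Insurance: 8.19% × $14,510.00 = $1,188.37
Total: $4,330.73 + $145.10 + $203.14 + $1,188.37 = $5,867.34

$5,867.34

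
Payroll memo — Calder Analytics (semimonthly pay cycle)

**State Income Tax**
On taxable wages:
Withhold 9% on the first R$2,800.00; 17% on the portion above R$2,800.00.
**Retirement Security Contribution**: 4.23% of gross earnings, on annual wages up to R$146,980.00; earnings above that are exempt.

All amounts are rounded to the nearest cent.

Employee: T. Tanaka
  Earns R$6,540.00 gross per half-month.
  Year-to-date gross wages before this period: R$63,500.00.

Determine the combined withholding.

State Income Tax: taxable = R$6,540.00
  R$252.00 + 17% × (R$6,540.00 − R$2,800.00) = R$252.00 + 17% × R$3,740.00 = R$887.80
Retirement Security Contribution: 4.23% × R$6,540.00 = R$276.64
Total: R$887.80 + R$276.64 = R$1,164.44

R$1,164.44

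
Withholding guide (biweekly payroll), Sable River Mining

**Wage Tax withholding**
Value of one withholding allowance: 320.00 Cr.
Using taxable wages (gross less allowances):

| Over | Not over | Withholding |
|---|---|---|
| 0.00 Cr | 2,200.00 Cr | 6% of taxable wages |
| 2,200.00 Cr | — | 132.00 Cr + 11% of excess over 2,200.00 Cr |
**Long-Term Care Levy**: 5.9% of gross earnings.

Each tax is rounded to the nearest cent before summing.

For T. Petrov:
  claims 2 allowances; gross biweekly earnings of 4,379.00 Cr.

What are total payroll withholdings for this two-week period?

559.65 Cr

Wage Tax: taxable = 4,379.00 Cr − 2×320.00 Cr = 3,739.00 Cr
  132.00 Cr + 11% × (3,739.00 Cr − 2,200.00 Cr) = 132.00 Cr + 11% × 1,539.00 Cr = 301.29 Cr
Long-Term Care Levy: 5.9% × 4,379.00 Cr = 258.36 Cr
Total: 301.29 Cr + 258.36 Cr = 559.65 Cr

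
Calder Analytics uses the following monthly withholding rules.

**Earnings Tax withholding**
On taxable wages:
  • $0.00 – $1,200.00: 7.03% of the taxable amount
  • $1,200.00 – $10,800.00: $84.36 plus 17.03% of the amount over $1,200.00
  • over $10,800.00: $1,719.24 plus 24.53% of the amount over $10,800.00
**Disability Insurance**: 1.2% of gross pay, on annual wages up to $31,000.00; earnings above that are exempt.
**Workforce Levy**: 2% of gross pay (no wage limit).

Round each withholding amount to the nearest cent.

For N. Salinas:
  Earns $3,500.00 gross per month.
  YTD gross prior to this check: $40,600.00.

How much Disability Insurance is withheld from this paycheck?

Disability Insurance: YTD $40,600.00 ≥ cap $31,000.00 → $0.00

$0.00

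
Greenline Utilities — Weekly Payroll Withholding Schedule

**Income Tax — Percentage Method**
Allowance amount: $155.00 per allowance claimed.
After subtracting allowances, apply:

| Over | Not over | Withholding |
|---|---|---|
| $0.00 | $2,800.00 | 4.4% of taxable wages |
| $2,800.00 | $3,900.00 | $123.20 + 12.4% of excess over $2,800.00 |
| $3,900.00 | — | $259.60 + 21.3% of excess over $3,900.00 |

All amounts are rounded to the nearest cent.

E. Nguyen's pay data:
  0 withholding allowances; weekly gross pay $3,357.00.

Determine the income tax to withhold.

Income Tax: taxable = $3,357.00
  $123.20 + 12.4% × ($3,357.00 − $2,800.00) = $123.20 + 12.4% × $557.00 = $192.27

$192.27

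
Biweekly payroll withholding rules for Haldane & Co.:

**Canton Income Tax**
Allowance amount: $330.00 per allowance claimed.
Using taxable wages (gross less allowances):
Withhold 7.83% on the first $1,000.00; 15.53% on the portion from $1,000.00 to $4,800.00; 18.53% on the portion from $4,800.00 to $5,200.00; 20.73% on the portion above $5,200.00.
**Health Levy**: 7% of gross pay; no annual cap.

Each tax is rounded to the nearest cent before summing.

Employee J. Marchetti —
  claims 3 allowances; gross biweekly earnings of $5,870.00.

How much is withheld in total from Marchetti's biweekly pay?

$1,094.16

Canton Income Tax: taxable = $5,870.00 − 3×$330.00 = $4,880.00
  $668.44 + 18.53% × ($4,880.00 − $4,800.00) = $668.44 + 18.53% × $80.00 = $683.26
Health Levy: 7% × $5,870.00 = $410.90
Total: $683.26 + $410.90 = $1,094.16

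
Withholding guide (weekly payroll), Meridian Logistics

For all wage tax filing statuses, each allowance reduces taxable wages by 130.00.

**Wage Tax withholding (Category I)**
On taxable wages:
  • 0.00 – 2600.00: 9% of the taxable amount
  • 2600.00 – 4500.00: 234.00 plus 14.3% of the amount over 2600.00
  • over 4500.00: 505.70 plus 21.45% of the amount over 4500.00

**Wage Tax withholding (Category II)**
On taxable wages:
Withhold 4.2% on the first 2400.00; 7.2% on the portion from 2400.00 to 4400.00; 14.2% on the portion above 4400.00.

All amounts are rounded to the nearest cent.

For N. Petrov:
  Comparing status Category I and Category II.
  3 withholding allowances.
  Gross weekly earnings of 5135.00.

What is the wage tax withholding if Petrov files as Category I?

Wage Tax (Category I): taxable = 5135.00 − 3×130.00 = 4745.00
  505.70 + 21.45% × (4745.00 − 4500.00) = 505.70 + 21.45% × 245.00 = 558.25

558.25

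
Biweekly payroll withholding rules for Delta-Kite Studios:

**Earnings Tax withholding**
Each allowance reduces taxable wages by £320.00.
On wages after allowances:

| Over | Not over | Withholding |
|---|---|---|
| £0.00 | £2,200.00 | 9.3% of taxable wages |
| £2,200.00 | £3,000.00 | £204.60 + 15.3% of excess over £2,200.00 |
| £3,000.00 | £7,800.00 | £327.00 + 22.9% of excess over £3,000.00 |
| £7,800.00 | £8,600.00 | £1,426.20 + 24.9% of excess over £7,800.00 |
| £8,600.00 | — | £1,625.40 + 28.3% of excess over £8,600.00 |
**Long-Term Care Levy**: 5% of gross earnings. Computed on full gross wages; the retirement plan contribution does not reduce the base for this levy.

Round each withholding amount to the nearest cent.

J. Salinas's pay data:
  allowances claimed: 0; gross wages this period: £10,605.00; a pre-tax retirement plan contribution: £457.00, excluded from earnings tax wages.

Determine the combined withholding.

Earnings Tax: taxable = £10,605.00 − £457.00 = £10,148.00
  £1,625.40 + 28.3% × (£10,148.00 − £8,600.00) = £1,625.40 + 28.3% × £1,548.00 = £2,063.48
Long-Term Care Levy: 5% × £10,605.00 = £530.25
Total: £2,063.48 + £530.25 = £2,593.73

£2,593.73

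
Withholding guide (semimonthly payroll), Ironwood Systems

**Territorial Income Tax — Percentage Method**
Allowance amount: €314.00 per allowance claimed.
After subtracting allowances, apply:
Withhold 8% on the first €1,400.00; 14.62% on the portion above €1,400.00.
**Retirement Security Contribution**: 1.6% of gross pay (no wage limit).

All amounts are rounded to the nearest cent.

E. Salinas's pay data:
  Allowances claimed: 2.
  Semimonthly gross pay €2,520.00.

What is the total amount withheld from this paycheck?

Territorial Income Tax: taxable = €2,520.00 − 2×€314.00 = €1,892.00
  €112.00 + 14.62% × (€1,892.00 − €1,400.00) = €112.00 + 14.62% × €492.00 = €183.93
Retirement Security Contribution: 1.6% × €2,520.00 = €40.32
Total: €183.93 + €40.32 = €224.25

€224.25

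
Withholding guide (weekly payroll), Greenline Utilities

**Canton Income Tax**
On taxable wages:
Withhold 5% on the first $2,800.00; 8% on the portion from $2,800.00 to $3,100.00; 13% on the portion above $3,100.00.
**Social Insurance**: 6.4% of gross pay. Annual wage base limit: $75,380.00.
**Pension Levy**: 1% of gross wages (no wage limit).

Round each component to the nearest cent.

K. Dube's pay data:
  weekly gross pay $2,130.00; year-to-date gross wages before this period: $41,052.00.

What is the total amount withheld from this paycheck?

Canton Income Tax: taxable = $2,130.00
  5% × $2,130.00 = $106.50
Social Insurance: 6.4% × $2,130.00 = $136.32
Pension Levy: 1% × $2,130.00 = $21.30
Total: $106.50 + $136.32 + $21.30 = $264.12

$264.12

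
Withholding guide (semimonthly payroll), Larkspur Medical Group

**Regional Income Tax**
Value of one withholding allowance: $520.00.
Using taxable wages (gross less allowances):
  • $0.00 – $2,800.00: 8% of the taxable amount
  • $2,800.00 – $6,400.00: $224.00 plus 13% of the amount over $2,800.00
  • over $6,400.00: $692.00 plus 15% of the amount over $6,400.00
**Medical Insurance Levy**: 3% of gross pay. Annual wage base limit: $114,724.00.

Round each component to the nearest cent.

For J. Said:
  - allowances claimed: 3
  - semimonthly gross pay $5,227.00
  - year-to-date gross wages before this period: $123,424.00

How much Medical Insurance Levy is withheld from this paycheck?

Medical Insurance Levy: YTD $123,424.00 ≥ cap $114,724.00 → $0.00

$0.00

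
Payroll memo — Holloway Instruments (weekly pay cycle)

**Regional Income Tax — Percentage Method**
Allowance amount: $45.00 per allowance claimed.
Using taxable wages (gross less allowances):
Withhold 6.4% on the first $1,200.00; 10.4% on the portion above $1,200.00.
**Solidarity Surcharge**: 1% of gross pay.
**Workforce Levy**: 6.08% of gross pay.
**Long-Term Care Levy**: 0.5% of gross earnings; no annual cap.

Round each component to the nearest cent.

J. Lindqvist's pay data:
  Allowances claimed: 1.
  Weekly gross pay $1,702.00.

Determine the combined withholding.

Regional Income Tax: taxable = $1,702.00 − 1×$45.00 = $1,657.00
  $76.80 + 10.4% × ($1,657.00 − $1,200.00) = $76.80 + 10.4% × $457.00 = $124.33
Solidarity Surcharge: 1% × $1,702.00 = $17.02
Workforce Levy: 6.08% × $1,702.00 = $103.48
Long-Term Care Levy: 0.5% × $1,702.00 = $8.51
Total: $124.33 + $17.02 + $103.48 + $8.51 = $253.34

$253.34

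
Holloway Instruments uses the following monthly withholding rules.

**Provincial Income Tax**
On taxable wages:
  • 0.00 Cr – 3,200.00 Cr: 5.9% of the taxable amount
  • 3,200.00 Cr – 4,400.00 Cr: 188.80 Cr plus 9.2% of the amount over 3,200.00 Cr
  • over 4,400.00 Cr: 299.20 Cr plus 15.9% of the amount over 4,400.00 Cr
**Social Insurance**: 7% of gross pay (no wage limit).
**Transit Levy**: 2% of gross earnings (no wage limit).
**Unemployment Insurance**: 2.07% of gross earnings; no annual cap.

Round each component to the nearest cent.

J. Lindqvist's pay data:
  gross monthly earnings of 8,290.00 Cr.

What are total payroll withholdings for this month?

1,835.41 Cr

Provincial Income Tax: taxable = 8,290.00 Cr
  299.20 Cr + 15.9% × (8,290.00 Cr − 4,400.00 Cr) = 299.20 Cr + 15.9% × 3,890.00 Cr = 917.71 Cr
Social Insurance: 7% × 8,290.00 Cr = 580.30 Cr
Transit Levy: 2% × 8,290.00 Cr = 165.80 Cr
Unemployment Insurance: 2.07% × 8,290.00 Cr = 171.60 Cr
Total: 917.71 Cr + 580.30 Cr + 165.80 Cr + 171.60 Cr = 1,835.41 Cr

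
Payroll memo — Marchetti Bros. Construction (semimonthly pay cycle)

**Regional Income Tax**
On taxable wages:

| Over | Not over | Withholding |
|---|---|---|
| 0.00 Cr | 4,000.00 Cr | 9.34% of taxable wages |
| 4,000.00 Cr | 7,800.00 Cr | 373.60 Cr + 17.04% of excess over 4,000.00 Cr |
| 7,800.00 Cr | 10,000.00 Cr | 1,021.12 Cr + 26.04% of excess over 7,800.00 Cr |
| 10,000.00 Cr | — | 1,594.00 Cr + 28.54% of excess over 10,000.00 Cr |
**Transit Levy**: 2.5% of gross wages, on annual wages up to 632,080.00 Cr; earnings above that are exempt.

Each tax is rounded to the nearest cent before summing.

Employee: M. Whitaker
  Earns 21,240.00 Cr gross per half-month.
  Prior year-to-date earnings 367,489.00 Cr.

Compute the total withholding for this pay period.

Regional Income Tax: taxable = 21,240.00 Cr
  1,594.00 Cr + 28.54% × (21,240.00 Cr − 10,000.00 Cr) = 1,594.00 Cr + 28.54% × 11,240.00 Cr = 4,801.90 Cr
Transit Levy: 2.5% × 21,240.00 Cr = 531.00 Cr
Total: 4,801.90 Cr + 531.00 Cr = 5,332.90 Cr

5,332.90 Cr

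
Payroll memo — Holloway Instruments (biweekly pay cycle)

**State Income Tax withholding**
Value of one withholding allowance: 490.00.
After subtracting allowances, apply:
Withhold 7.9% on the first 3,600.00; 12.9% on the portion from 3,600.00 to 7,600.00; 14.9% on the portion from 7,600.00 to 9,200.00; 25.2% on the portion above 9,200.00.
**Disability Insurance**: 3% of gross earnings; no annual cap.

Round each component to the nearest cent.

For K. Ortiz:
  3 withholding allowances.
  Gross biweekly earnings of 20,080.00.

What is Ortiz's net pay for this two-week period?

16,067.48

State Income Tax: taxable = 20,080.00 − 3×490.00 = 18,610.00
  1,038.80 + 25.2% × (18,610.00 − 9,200.00) = 1,038.80 + 25.2% × 9,410.00 = 3,410.12
Disability Insurance: 3% × 20,080.00 = 602.40
Total withheld: 3,410.12 + 602.40 = 4,012.52
Net pay: 20,080.00 − 4,012.52 = 16,067.48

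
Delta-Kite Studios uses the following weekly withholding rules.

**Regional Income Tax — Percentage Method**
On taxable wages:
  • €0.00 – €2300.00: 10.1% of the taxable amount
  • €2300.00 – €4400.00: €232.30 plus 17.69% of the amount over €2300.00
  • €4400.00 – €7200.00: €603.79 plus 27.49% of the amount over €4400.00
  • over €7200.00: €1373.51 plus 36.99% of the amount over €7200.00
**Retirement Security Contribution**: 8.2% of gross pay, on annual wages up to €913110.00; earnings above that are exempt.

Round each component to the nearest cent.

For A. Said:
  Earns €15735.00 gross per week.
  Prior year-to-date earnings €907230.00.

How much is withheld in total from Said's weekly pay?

€5012.77

Regional Income Tax: taxable = €15735.00
  €1373.51 + 36.99% × (€15735.00 − €7200.00) = €1373.51 + 36.99% × €8535.00 = €4530.61
Retirement Security Contribution: cap €913110.00 − YTD €907230.00 = €5880.00 subject; 8.2% × €5880.00 = €482.16
Total: €4530.61 + €482.16 = €5012.77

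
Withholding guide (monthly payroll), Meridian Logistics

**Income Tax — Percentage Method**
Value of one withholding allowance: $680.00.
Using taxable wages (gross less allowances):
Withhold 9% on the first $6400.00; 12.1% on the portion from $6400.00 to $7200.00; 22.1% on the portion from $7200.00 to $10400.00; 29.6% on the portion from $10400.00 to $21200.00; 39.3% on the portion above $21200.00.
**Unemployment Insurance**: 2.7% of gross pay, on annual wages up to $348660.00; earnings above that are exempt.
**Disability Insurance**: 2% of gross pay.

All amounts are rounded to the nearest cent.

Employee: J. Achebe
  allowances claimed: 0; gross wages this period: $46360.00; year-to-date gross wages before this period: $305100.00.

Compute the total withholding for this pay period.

$16568.00

Income Tax: taxable = $46360.00
  $4576.80 + 39.3% × ($46360.00 − $21200.00) = $4576.80 + 39.3% × $25160.00 = $14464.68
Unemployment Insurance: cap $348660.00 − YTD $305100.00 = $43560.00 subject; 2.7% × $43560.00 = $1176.12
Disability Insurance: 2% × $46360.00 = $927.20
Total: $14464.68 + $1176.12 + $927.20 = $16568.00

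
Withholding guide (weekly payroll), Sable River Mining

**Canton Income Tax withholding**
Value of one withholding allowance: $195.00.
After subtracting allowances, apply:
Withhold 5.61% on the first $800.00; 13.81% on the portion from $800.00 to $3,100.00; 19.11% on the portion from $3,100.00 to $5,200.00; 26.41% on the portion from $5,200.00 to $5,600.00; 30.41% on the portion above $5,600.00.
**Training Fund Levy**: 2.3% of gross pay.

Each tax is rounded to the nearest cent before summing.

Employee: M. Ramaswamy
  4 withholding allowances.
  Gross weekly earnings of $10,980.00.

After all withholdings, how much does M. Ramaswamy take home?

Canton Income Tax: taxable = $10,980.00 − 4×$195.00 = $10,200.00
  $869.46 + 30.41% × ($10,200.00 − $5,600.00) = $869.46 + 30.41% × $4,600.00 = $2,268.32
Training Fund Levy: 2.3% × $10,980.00 = $252.54
Total withheld: $2,268.32 + $252.54 = $2,520.86
Net pay: $10,980.00 − $2,520.86 = $8,459.14

$8,459.14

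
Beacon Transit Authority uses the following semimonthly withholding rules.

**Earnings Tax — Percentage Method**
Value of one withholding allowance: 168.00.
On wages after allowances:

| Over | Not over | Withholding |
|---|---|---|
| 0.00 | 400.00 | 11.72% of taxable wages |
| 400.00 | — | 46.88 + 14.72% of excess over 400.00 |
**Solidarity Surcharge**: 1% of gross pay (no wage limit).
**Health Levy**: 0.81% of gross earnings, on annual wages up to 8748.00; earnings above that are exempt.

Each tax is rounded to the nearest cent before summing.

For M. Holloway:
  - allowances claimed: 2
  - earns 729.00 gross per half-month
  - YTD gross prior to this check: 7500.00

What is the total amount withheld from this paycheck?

59.25

Earnings Tax: taxable = 729.00 − 2×168.00 = 393.00
  11.72% × 393.00 = 46.06
Solidarity Surcharge: 1% × 729.00 = 7.29
Health Levy: 0.81% × 729.00 = 5.90
Total: 46.06 + 7.29 + 5.90 = 59.25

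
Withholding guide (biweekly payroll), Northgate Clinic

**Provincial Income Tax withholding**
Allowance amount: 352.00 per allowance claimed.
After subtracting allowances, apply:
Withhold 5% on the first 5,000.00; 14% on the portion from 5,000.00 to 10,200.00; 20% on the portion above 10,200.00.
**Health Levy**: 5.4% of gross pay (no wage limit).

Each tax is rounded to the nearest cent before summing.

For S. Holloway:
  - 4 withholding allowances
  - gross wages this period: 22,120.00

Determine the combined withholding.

4,274.88

Provincial Income Tax: taxable = 22,120.00 − 4×352.00 = 20,712.00
  978.00 + 20% × (20,712.00 − 10,200.00) = 978.00 + 20% × 10,512.00 = 3,080.40
Health Levy: 5.4% × 22,120.00 = 1,194.48
Total: 3,080.40 + 1,194.48 = 4,274.88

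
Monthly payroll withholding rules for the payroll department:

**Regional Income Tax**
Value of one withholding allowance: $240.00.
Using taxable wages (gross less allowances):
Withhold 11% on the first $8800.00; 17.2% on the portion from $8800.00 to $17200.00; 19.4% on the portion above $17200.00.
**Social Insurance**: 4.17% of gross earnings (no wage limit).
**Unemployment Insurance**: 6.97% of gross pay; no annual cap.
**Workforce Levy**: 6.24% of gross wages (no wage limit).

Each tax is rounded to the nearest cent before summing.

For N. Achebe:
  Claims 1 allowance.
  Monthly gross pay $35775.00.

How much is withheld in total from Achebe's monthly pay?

Regional Income Tax: taxable = $35775.00 − 1×$240.00 = $35535.00
  $2412.80 + 19.4% × ($35535.00 − $17200.00) = $2412.80 + 19.4% × $18335.00 = $5969.79
Social Insurance: 4.17% × $35775.00 = $1491.82
Unemployment Insurance: 6.97% × $35775.00 = $2493.52
Workforce Levy: 6.24% × $35775.00 = $2232.36
Total: $5969.79 + $1491.82 + $2493.52 + $2232.36 = $12187.49

$12187.49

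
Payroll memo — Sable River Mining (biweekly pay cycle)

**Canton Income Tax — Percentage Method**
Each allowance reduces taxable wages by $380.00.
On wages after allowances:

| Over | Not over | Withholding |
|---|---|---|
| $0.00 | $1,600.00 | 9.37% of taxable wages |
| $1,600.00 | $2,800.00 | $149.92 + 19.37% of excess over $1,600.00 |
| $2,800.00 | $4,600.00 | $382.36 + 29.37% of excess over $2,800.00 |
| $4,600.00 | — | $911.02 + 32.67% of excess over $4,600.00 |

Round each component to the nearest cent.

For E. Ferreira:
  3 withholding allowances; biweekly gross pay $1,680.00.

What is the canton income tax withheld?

Canton Income Tax: taxable = $1,680.00 − 3×$380.00 = $540.00
  9.37% × $540.00 = $50.60

$50.60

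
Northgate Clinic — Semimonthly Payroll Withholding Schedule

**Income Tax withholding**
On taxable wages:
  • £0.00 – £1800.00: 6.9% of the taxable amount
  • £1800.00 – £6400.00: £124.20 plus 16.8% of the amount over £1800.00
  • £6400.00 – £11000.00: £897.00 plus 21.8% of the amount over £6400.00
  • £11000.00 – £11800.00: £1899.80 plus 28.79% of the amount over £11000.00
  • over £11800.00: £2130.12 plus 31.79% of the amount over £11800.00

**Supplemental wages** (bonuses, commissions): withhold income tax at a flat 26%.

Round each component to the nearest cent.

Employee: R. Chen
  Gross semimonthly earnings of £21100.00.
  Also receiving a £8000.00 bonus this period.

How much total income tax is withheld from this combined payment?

Income Tax: taxable = £21100.00
  £2130.12 + 31.79% × (£21100.00 − £11800.00) = £2130.12 + 31.79% × £9300.00 = £5086.59
Supplemental (26% flat on bonus): 26% × £8000.00 = £2080.00
Total income tax: £5086.59 + £2080.00 = £7166.59

£7166.59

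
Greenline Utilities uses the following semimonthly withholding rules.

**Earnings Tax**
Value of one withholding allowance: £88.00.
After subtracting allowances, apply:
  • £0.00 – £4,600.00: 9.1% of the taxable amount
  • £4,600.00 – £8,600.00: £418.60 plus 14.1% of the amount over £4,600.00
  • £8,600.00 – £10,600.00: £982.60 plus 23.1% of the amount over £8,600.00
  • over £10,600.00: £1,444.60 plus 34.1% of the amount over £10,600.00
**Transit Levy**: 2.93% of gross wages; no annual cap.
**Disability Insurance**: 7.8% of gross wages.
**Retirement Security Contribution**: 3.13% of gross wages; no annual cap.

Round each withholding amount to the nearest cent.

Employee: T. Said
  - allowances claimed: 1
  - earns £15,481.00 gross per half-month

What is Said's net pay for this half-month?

£10,256.32

Earnings Tax: taxable = £15,481.00 − 1×£88.00 = £15,393.00
  £1,444.60 + 34.1% × (£15,393.00 − £10,600.00) = £1,444.60 + 34.1% × £4,793.00 = £3,079.01
Transit Levy: 2.93% × £15,481.00 = £453.59
Disability Insurance: 7.8% × £15,481.00 = £1,207.52
Retirement Security Contribution: 3.13% × £15,481.00 = £484.56
Total withheld: £3,079.01 + £453.59 + £1,207.52 + £484.56 = £5,224.68
Net pay: £15,481.00 − £5,224.68 = £10,256.32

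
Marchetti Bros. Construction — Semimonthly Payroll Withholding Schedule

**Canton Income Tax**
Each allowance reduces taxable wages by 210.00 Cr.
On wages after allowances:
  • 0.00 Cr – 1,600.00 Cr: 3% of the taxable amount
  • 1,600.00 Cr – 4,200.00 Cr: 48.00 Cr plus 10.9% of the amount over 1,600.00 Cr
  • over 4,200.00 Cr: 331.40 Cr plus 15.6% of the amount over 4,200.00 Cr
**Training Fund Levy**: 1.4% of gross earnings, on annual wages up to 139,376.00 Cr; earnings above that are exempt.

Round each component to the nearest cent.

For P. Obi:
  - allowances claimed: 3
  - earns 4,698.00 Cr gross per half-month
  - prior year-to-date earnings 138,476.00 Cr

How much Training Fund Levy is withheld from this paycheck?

Training Fund Levy: cap 139,376.00 Cr − YTD 138,476.00 Cr = 900.00 Cr subject; 1.4% × 900.00 Cr = 12.60 Cr

12.60 Cr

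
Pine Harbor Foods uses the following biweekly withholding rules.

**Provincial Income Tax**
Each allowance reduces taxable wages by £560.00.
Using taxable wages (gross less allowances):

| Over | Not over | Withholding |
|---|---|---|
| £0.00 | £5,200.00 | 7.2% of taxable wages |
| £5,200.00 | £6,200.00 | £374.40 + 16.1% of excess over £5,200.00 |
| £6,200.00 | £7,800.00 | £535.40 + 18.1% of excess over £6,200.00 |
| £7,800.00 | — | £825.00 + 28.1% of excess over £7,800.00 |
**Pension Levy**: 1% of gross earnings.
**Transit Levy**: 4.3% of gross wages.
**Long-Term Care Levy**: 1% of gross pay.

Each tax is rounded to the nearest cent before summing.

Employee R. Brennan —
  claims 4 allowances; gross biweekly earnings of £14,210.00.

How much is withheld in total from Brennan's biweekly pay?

Provincial Income Tax: taxable = £14,210.00 − 4×£560.00 = £11,970.00
  £825.00 + 28.1% × (£11,970.00 − £7,800.00) = £825.00 + 28.1% × £4,170.00 = £1,996.77
Pension Levy: 1% × £14,210.00 = £142.10
Transit Levy: 4.3% × £14,210.00 = £611.03
Long-Term Care Levy: 1% × £14,210.00 = £142.10
Total: £1,996.77 + £142.10 + £611.03 + £142.10 = £2,892.00

£2,892.00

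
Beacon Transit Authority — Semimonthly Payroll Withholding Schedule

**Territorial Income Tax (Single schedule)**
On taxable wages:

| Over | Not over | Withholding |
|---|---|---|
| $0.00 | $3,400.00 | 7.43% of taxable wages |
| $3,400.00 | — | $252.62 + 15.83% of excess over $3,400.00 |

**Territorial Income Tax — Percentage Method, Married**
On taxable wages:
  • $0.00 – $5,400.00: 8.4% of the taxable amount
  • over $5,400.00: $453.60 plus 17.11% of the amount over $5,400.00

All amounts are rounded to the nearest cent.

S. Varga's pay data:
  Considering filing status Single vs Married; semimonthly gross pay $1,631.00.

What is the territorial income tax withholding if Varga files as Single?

Territorial Income Tax (Single): taxable = $1,631.00
  7.43% × $1,631.00 = $121.18

$121.18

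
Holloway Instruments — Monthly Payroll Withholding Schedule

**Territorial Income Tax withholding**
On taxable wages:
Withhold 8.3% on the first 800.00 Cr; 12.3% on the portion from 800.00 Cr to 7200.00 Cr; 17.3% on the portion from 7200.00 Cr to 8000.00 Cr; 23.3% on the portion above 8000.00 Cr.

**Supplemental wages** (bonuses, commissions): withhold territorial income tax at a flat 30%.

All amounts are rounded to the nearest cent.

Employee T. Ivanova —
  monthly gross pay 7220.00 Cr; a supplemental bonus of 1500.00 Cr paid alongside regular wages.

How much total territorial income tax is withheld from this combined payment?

1307.06 Cr

Territorial Income Tax: taxable = 7220.00 Cr
  853.60 Cr + 17.3% × (7220.00 Cr − 7200.00 Cr) = 853.60 Cr + 17.3% × 20.00 Cr = 857.06 Cr
Supplemental (30% flat on bonus): 30% × 1500.00 Cr = 450.00 Cr
Total territorial income tax: 857.06 Cr + 450.00 Cr = 1307.06 Cr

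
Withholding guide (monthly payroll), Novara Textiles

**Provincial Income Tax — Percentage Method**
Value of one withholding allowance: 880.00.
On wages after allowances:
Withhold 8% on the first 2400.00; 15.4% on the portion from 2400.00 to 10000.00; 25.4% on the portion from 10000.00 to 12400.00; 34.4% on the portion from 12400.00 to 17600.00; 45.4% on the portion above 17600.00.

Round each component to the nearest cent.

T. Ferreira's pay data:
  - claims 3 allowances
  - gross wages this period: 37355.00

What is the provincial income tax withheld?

11531.01

Provincial Income Tax: taxable = 37355.00 − 3×880.00 = 34715.00
  3760.80 + 45.4% × (34715.00 − 17600.00) = 3760.80 + 45.4% × 17115.00 = 11531.01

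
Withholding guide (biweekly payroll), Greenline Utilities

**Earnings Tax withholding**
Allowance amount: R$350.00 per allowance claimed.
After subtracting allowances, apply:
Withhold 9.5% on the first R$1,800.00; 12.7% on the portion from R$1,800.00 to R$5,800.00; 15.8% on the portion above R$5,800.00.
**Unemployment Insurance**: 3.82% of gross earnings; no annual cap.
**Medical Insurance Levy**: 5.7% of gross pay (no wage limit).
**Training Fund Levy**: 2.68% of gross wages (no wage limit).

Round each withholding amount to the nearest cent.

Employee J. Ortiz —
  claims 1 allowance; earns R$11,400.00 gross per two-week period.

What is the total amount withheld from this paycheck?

Earnings Tax: taxable = R$11,400.00 − 1×R$350.00 = R$11,050.00
  R$679.00 + 15.8% × (R$11,050.00 − R$5,800.00) = R$679.00 + 15.8% × R$5,250.00 = R$1,508.50
Unemployment Insurance: 3.82% × R$11,400.00 = R$435.48
Medical Insurance Levy: 5.7% × R$11,400.00 = R$649.80
Training Fund Levy: 2.68% × R$11,400.00 = R$305.52
Total: R$1,508.50 + R$435.48 + R$649.80 + R$305.52 = R$2,899.30

R$2,899.30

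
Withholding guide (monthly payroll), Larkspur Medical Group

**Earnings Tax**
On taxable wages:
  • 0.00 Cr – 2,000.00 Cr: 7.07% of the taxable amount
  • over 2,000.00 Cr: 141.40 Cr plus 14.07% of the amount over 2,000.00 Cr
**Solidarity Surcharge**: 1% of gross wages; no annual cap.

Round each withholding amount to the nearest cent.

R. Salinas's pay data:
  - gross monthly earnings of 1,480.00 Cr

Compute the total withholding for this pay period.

119.44 Cr

Earnings Tax: taxable = 1,480.00 Cr
  7.07% × 1,480.00 Cr = 104.64 Cr
Solidarity Surcharge: 1% × 1,480.00 Cr = 14.80 Cr
Total: 104.64 Cr + 14.80 Cr = 119.44 Cr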